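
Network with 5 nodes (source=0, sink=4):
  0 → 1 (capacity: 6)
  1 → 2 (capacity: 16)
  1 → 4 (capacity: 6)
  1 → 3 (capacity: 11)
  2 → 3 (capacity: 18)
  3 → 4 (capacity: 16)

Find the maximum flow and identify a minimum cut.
Max flow = 6, Min cut edges: (0,1)

Maximum flow: 6
Minimum cut: (0,1)
Partition: S = [0], T = [1, 2, 3, 4]

Max-flow min-cut theorem verified: both equal 6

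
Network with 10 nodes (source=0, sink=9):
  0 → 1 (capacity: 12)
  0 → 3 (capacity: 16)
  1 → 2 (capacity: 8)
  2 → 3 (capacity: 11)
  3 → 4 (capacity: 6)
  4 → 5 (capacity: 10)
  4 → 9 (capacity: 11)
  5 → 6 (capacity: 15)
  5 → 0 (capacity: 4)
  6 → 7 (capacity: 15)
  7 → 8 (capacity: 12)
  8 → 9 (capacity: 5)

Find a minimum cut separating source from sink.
Min cut value = 6, edges: (3,4)

Min cut value: 6
Partition: S = [0, 1, 2, 3], T = [4, 5, 6, 7, 8, 9]
Cut edges: (3,4)

By max-flow min-cut theorem, max flow = min cut = 6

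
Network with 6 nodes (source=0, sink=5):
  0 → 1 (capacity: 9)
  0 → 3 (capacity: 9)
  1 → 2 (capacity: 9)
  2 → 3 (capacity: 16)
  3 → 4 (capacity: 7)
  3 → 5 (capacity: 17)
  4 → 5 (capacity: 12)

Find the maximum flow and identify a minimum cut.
Max flow = 18, Min cut edges: (0,3), (1,2)

Maximum flow: 18
Minimum cut: (0,3), (1,2)
Partition: S = [0, 1], T = [2, 3, 4, 5]

Max-flow min-cut theorem verified: both equal 18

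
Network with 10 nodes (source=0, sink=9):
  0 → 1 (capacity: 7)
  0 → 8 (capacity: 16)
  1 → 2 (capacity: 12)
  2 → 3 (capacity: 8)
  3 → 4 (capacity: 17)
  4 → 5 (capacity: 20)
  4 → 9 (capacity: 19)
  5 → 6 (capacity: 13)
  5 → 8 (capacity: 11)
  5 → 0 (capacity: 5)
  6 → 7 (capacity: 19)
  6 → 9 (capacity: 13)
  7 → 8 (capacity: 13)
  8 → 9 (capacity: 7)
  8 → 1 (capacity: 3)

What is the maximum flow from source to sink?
Maximum flow = 15

Max flow: 15

Flow assignment:
  0 → 1: 5/7
  0 → 8: 10/16
  1 → 2: 8/12
  2 → 3: 8/8
  3 → 4: 8/17
  4 → 9: 8/19
  8 → 9: 7/7
  8 → 1: 3/3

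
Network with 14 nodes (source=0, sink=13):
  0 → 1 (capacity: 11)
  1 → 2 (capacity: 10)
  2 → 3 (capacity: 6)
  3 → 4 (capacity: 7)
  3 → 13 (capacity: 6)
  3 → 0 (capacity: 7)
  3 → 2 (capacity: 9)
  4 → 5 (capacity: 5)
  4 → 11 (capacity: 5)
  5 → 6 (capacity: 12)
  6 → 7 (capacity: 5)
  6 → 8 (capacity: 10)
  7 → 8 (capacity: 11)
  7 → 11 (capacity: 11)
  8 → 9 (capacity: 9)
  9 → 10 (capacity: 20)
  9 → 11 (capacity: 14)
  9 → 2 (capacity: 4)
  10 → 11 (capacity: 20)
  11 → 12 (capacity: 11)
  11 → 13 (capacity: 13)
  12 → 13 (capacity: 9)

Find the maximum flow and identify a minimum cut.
Max flow = 6, Min cut edges: (2,3)

Maximum flow: 6
Minimum cut: (2,3)
Partition: S = [0, 1, 2], T = [3, 4, 5, 6, 7, 8, 9, 10, 11, 12, 13]

Max-flow min-cut theorem verified: both equal 6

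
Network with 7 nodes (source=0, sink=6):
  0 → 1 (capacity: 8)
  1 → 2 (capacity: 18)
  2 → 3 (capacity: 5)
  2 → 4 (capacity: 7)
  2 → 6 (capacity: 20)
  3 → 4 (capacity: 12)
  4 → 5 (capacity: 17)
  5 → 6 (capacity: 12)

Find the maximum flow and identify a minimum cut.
Max flow = 8, Min cut edges: (0,1)

Maximum flow: 8
Minimum cut: (0,1)
Partition: S = [0], T = [1, 2, 3, 4, 5, 6]

Max-flow min-cut theorem verified: both equal 8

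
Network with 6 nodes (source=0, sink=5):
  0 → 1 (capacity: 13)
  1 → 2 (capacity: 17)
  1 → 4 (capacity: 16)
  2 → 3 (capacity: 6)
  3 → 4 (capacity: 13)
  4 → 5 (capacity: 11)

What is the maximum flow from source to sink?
Maximum flow = 11

Max flow: 11

Flow assignment:
  0 → 1: 11/13
  1 → 4: 11/16
  4 → 5: 11/11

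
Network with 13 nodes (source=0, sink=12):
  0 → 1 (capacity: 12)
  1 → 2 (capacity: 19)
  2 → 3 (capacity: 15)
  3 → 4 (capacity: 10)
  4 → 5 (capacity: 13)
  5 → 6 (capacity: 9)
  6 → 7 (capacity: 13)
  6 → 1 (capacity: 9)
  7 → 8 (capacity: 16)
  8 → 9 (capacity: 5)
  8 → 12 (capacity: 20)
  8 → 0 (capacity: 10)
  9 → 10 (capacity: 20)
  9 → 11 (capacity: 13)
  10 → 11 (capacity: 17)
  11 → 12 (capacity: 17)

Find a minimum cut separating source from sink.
Min cut value = 9, edges: (5,6)

Min cut value: 9
Partition: S = [0, 1, 2, 3, 4, 5], T = [6, 7, 8, 9, 10, 11, 12]
Cut edges: (5,6)

By max-flow min-cut theorem, max flow = min cut = 9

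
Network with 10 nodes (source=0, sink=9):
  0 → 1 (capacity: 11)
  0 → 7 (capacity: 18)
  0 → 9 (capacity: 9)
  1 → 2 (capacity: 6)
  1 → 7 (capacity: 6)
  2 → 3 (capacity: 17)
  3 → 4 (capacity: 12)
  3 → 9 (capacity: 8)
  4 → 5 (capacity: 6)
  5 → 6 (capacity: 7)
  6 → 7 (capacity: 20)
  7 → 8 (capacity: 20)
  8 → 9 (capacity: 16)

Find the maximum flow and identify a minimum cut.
Max flow = 31, Min cut edges: (0,9), (1,2), (8,9)

Maximum flow: 31
Minimum cut: (0,9), (1,2), (8,9)
Partition: S = [0, 1, 4, 5, 6, 7, 8], T = [2, 3, 9]

Max-flow min-cut theorem verified: both equal 31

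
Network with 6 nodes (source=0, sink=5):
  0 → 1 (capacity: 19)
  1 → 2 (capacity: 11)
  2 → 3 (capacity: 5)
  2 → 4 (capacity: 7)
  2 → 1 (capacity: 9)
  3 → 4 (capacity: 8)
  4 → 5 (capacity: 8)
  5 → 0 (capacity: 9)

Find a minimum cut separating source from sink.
Min cut value = 8, edges: (4,5)

Min cut value: 8
Partition: S = [0, 1, 2, 3, 4], T = [5]
Cut edges: (4,5)

By max-flow min-cut theorem, max flow = min cut = 8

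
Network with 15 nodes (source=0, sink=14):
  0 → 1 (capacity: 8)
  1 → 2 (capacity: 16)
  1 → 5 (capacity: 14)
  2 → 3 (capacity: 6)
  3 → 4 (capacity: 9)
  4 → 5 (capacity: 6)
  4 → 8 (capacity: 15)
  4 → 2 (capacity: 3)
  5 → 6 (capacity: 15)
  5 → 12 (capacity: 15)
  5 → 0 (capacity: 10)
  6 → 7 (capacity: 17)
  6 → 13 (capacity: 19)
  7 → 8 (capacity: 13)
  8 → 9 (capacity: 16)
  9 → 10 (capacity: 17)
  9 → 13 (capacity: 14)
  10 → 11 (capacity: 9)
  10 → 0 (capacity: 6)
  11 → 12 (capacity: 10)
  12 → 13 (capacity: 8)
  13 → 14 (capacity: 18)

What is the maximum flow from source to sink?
Maximum flow = 8

Max flow: 8

Flow assignment:
  0 → 1: 8/8
  1 → 5: 8/14
  5 → 6: 8/15
  6 → 13: 8/19
  13 → 14: 8/18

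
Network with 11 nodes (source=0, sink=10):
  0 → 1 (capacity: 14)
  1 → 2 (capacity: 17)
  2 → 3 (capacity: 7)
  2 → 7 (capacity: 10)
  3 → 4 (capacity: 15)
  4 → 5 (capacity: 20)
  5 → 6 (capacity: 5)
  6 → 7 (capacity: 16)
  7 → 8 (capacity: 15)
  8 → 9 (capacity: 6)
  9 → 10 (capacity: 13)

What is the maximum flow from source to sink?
Maximum flow = 6

Max flow: 6

Flow assignment:
  0 → 1: 6/14
  1 → 2: 6/17
  2 → 3: 4/7
  2 → 7: 2/10
  3 → 4: 4/15
  4 → 5: 4/20
  5 → 6: 4/5
  6 → 7: 4/16
  7 → 8: 6/15
  8 → 9: 6/6
  9 → 10: 6/13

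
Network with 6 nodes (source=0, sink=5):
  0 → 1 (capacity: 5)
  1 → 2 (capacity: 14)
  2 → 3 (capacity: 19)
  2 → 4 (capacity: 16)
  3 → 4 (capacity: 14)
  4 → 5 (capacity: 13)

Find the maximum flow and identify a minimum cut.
Max flow = 5, Min cut edges: (0,1)

Maximum flow: 5
Minimum cut: (0,1)
Partition: S = [0], T = [1, 2, 3, 4, 5]

Max-flow min-cut theorem verified: both equal 5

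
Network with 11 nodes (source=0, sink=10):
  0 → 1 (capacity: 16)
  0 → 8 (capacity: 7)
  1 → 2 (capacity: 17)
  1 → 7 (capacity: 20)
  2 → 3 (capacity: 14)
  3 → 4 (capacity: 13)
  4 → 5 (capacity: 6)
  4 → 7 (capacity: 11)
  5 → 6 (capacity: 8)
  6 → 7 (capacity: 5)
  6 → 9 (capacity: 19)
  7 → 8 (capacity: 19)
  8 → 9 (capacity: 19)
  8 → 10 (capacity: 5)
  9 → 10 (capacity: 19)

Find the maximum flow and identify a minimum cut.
Max flow = 23, Min cut edges: (0,1), (0,8)

Maximum flow: 23
Minimum cut: (0,1), (0,8)
Partition: S = [0], T = [1, 2, 3, 4, 5, 6, 7, 8, 9, 10]

Max-flow min-cut theorem verified: both equal 23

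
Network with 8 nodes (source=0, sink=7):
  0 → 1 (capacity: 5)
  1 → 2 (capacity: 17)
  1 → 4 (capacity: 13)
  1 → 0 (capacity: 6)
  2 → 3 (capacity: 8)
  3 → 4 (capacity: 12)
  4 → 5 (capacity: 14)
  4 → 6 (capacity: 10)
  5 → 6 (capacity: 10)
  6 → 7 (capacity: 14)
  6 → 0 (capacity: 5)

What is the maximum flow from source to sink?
Maximum flow = 5

Max flow: 5

Flow assignment:
  0 → 1: 5/5
  1 → 4: 5/13
  4 → 6: 5/10
  6 → 7: 5/14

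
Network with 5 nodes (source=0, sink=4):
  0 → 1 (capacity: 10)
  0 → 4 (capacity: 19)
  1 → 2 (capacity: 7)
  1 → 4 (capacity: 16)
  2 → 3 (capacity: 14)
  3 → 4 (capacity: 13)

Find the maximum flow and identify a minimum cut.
Max flow = 29, Min cut edges: (0,1), (0,4)

Maximum flow: 29
Minimum cut: (0,1), (0,4)
Partition: S = [0], T = [1, 2, 3, 4]

Max-flow min-cut theorem verified: both equal 29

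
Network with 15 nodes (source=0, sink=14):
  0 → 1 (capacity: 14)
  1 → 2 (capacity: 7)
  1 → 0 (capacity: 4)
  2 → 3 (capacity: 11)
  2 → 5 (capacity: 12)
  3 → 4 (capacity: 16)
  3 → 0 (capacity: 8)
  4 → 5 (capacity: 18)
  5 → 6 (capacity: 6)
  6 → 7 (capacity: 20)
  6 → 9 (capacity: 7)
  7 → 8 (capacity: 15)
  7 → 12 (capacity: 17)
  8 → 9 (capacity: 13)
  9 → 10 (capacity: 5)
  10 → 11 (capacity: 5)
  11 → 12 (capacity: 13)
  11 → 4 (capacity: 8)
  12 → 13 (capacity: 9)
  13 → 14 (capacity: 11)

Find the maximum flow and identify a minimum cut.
Max flow = 6, Min cut edges: (5,6)

Maximum flow: 6
Minimum cut: (5,6)
Partition: S = [0, 1, 2, 3, 4, 5], T = [6, 7, 8, 9, 10, 11, 12, 13, 14]

Max-flow min-cut theorem verified: both equal 6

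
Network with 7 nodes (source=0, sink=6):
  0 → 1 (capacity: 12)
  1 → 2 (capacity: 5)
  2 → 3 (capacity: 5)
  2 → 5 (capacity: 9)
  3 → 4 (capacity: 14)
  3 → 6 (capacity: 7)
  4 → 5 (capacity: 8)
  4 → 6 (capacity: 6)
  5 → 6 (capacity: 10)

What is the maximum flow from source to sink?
Maximum flow = 5

Max flow: 5

Flow assignment:
  0 → 1: 5/12
  1 → 2: 5/5
  2 → 3: 5/5
  3 → 6: 5/7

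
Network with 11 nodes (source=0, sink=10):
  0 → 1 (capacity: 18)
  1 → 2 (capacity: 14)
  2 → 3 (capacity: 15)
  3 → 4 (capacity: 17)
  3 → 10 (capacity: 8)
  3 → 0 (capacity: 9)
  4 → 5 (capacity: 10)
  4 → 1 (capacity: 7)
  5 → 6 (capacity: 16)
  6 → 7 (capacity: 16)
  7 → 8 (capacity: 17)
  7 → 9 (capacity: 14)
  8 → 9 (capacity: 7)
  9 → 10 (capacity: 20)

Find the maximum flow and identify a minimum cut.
Max flow = 14, Min cut edges: (1,2)

Maximum flow: 14
Minimum cut: (1,2)
Partition: S = [0, 1], T = [2, 3, 4, 5, 6, 7, 8, 9, 10]

Max-flow min-cut theorem verified: both equal 14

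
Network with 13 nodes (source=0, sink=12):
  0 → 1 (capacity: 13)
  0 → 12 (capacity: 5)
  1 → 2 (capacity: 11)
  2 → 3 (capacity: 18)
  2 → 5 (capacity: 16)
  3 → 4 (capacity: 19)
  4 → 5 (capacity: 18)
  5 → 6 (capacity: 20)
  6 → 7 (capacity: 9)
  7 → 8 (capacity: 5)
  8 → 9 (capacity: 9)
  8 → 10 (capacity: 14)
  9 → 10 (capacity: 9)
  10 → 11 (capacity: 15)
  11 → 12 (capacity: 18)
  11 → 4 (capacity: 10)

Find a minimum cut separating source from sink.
Min cut value = 10, edges: (0,12), (7,8)

Min cut value: 10
Partition: S = [0, 1, 2, 3, 4, 5, 6, 7], T = [8, 9, 10, 11, 12]
Cut edges: (0,12), (7,8)

By max-flow min-cut theorem, max flow = min cut = 10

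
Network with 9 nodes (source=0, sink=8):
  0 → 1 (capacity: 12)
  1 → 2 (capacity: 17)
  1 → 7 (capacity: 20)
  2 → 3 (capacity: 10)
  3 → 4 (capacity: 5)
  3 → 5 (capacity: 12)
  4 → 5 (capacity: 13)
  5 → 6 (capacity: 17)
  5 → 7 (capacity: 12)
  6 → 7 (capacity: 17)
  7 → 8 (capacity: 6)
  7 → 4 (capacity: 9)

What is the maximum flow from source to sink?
Maximum flow = 6

Max flow: 6

Flow assignment:
  0 → 1: 6/12
  1 → 7: 6/20
  7 → 8: 6/6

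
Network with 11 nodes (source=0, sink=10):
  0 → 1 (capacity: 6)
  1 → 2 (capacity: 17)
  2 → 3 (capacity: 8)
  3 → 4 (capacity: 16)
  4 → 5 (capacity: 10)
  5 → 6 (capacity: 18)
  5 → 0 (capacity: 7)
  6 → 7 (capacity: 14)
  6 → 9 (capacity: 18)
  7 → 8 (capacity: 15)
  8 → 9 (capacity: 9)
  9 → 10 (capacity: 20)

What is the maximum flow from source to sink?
Maximum flow = 6

Max flow: 6

Flow assignment:
  0 → 1: 6/6
  1 → 2: 6/17
  2 → 3: 6/8
  3 → 4: 6/16
  4 → 5: 6/10
  5 → 6: 6/18
  6 → 9: 6/18
  9 → 10: 6/20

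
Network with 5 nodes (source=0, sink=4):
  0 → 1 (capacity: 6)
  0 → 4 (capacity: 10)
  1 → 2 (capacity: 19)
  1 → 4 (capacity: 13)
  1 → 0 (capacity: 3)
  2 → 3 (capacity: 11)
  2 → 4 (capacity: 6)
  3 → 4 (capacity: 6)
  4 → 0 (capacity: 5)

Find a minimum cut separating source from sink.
Min cut value = 16, edges: (0,1), (0,4)

Min cut value: 16
Partition: S = [0], T = [1, 2, 3, 4]
Cut edges: (0,1), (0,4)

By max-flow min-cut theorem, max flow = min cut = 16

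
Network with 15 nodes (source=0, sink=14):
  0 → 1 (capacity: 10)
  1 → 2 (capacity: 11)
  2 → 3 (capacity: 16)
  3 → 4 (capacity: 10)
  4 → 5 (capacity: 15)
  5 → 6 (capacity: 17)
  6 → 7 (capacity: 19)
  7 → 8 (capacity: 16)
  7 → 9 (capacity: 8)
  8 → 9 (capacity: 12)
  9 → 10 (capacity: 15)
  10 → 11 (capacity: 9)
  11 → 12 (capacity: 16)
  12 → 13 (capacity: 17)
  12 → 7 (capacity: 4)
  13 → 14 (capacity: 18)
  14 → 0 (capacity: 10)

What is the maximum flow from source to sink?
Maximum flow = 9

Max flow: 9

Flow assignment:
  0 → 1: 9/10
  1 → 2: 9/11
  2 → 3: 9/16
  3 → 4: 9/10
  4 → 5: 9/15
  5 → 6: 9/17
  6 → 7: 9/19
  7 → 8: 2/16
  7 → 9: 7/8
  8 → 9: 2/12
  9 → 10: 9/15
  10 → 11: 9/9
  11 → 12: 9/16
  12 → 13: 9/17
  13 → 14: 9/18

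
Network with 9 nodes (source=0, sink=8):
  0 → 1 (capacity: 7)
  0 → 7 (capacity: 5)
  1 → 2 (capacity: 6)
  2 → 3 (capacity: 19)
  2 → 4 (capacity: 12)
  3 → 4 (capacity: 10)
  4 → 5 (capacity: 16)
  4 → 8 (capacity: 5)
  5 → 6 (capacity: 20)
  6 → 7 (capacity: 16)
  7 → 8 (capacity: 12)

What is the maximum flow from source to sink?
Maximum flow = 11

Max flow: 11

Flow assignment:
  0 → 1: 6/7
  0 → 7: 5/5
  1 → 2: 6/6
  2 → 4: 6/12
  4 → 5: 1/16
  4 → 8: 5/5
  5 → 6: 1/20
  6 → 7: 1/16
  7 → 8: 6/12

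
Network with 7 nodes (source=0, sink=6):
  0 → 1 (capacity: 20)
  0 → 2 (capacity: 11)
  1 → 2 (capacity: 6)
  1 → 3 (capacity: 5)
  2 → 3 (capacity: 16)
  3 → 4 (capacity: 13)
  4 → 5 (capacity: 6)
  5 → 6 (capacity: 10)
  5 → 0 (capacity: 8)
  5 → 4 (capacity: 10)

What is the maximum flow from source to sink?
Maximum flow = 6

Max flow: 6

Flow assignment:
  0 → 1: 6/20
  1 → 2: 6/6
  2 → 3: 6/16
  3 → 4: 6/13
  4 → 5: 6/6
  5 → 6: 6/10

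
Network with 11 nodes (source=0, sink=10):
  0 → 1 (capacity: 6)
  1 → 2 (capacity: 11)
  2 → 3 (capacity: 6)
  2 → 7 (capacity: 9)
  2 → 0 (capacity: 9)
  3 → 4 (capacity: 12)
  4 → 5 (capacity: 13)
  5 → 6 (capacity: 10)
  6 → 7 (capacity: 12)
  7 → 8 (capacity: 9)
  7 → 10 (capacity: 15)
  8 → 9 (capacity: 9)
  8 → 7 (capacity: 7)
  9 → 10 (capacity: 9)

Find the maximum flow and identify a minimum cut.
Max flow = 6, Min cut edges: (0,1)

Maximum flow: 6
Minimum cut: (0,1)
Partition: S = [0], T = [1, 2, 3, 4, 5, 6, 7, 8, 9, 10]

Max-flow min-cut theorem verified: both equal 6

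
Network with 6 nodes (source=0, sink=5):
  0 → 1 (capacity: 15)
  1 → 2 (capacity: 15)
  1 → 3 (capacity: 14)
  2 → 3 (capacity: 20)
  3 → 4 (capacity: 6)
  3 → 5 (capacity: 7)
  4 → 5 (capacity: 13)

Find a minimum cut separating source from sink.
Min cut value = 13, edges: (3,4), (3,5)

Min cut value: 13
Partition: S = [0, 1, 2, 3], T = [4, 5]
Cut edges: (3,4), (3,5)

By max-flow min-cut theorem, max flow = min cut = 13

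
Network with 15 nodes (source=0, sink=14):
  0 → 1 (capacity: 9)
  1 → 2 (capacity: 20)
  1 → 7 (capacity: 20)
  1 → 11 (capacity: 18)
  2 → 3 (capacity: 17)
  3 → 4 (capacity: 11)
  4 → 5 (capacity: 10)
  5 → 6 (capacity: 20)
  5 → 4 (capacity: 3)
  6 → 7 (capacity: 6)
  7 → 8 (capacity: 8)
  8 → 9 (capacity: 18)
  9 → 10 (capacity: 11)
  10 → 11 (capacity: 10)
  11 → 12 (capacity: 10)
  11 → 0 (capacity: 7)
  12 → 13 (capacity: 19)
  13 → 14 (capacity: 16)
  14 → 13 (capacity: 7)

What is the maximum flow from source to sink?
Maximum flow = 9

Max flow: 9

Flow assignment:
  0 → 1: 9/9
  1 → 11: 9/18
  11 → 12: 9/10
  12 → 13: 9/19
  13 → 14: 9/16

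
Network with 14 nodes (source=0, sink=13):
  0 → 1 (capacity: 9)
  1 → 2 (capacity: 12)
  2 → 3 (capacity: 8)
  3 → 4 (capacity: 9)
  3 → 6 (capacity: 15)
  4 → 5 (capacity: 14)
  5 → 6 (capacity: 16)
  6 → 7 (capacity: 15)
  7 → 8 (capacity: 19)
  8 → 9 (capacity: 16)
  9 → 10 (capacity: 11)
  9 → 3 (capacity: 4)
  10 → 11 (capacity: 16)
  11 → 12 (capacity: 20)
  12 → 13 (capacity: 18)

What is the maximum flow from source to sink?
Maximum flow = 8

Max flow: 8

Flow assignment:
  0 → 1: 8/9
  1 → 2: 8/12
  2 → 3: 8/8
  3 → 6: 8/15
  6 → 7: 8/15
  7 → 8: 8/19
  8 → 9: 8/16
  9 → 10: 8/11
  10 → 11: 8/16
  11 → 12: 8/20
  12 → 13: 8/18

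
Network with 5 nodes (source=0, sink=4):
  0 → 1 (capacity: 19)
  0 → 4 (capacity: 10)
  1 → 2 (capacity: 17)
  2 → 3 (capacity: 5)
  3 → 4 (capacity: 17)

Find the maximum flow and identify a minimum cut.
Max flow = 15, Min cut edges: (0,4), (2,3)

Maximum flow: 15
Minimum cut: (0,4), (2,3)
Partition: S = [0, 1, 2], T = [3, 4]

Max-flow min-cut theorem verified: both equal 15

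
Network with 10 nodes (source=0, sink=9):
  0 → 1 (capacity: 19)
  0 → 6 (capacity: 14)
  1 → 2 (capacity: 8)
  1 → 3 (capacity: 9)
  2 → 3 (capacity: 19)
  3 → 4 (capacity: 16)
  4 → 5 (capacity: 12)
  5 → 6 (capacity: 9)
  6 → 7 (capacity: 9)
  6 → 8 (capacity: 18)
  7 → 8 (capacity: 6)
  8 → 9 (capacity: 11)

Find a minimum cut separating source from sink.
Min cut value = 11, edges: (8,9)

Min cut value: 11
Partition: S = [0, 1, 2, 3, 4, 5, 6, 7, 8], T = [9]
Cut edges: (8,9)

By max-flow min-cut theorem, max flow = min cut = 11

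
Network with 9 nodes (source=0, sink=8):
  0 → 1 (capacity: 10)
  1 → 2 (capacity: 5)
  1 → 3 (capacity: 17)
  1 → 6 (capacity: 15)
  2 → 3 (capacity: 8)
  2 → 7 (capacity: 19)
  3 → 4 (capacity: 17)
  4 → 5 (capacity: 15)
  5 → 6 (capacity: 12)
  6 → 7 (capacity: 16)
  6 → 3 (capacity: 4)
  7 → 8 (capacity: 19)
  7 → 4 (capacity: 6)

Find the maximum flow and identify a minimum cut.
Max flow = 10, Min cut edges: (0,1)

Maximum flow: 10
Minimum cut: (0,1)
Partition: S = [0], T = [1, 2, 3, 4, 5, 6, 7, 8]

Max-flow min-cut theorem verified: both equal 10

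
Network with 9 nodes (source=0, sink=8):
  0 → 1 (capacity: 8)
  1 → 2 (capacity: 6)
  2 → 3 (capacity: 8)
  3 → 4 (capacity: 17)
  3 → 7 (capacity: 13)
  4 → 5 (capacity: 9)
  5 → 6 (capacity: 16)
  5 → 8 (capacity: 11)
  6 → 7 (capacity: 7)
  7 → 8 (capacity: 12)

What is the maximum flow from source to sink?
Maximum flow = 6

Max flow: 6

Flow assignment:
  0 → 1: 6/8
  1 → 2: 6/6
  2 → 3: 6/8
  3 → 7: 6/13
  7 → 8: 6/12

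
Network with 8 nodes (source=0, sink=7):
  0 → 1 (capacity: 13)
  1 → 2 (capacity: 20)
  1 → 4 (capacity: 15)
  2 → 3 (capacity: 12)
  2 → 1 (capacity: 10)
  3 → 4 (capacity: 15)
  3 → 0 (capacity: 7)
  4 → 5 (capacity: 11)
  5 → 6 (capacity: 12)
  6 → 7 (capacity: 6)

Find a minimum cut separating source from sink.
Min cut value = 6, edges: (6,7)

Min cut value: 6
Partition: S = [0, 1, 2, 3, 4, 5, 6], T = [7]
Cut edges: (6,7)

By max-flow min-cut theorem, max flow = min cut = 6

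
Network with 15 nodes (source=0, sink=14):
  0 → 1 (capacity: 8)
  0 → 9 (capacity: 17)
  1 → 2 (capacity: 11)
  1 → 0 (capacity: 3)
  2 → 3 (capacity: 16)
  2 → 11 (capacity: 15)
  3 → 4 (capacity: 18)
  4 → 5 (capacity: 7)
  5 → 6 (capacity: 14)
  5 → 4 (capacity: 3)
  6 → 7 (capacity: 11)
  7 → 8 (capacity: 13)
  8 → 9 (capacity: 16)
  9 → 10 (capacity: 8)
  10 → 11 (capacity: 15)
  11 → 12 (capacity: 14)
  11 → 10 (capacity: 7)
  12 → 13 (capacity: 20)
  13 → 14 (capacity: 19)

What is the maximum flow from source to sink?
Maximum flow = 14

Max flow: 14

Flow assignment:
  0 → 1: 6/8
  0 → 9: 8/17
  1 → 2: 6/11
  2 → 11: 6/15
  9 → 10: 8/8
  10 → 11: 8/15
  11 → 12: 14/14
  12 → 13: 14/20
  13 → 14: 14/19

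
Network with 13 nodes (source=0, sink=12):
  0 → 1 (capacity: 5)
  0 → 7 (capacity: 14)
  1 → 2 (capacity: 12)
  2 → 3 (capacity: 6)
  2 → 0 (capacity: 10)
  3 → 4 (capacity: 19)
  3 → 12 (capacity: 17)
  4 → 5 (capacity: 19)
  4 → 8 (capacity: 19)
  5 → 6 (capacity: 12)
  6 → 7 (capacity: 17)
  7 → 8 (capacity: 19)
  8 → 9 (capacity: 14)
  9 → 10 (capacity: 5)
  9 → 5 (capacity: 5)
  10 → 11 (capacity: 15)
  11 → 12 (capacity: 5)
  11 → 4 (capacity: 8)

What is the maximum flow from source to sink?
Maximum flow = 10

Max flow: 10

Flow assignment:
  0 → 1: 5/5
  0 → 7: 5/14
  1 → 2: 5/12
  2 → 3: 5/6
  3 → 12: 5/17
  7 → 8: 5/19
  8 → 9: 5/14
  9 → 10: 5/5
  10 → 11: 5/15
  11 → 12: 5/5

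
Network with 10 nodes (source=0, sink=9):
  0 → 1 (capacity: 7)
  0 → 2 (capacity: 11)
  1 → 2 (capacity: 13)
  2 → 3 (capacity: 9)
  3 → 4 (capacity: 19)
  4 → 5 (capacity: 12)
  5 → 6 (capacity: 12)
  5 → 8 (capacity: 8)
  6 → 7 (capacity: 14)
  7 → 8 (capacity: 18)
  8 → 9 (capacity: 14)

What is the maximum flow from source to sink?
Maximum flow = 9

Max flow: 9

Flow assignment:
  0 → 2: 9/11
  2 → 3: 9/9
  3 → 4: 9/19
  4 → 5: 9/12
  5 → 6: 1/12
  5 → 8: 8/8
  6 → 7: 1/14
  7 → 8: 1/18
  8 → 9: 9/14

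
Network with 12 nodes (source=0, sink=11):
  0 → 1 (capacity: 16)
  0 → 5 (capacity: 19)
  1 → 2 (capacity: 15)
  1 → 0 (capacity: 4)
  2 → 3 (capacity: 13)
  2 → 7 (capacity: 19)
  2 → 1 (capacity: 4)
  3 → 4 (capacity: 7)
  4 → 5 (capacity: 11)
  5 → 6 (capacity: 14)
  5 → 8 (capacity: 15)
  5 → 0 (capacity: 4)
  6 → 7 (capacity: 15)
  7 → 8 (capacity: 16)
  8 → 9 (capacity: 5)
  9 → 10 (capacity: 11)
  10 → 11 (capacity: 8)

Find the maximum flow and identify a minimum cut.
Max flow = 5, Min cut edges: (8,9)

Maximum flow: 5
Minimum cut: (8,9)
Partition: S = [0, 1, 2, 3, 4, 5, 6, 7, 8], T = [9, 10, 11]

Max-flow min-cut theorem verified: both equal 5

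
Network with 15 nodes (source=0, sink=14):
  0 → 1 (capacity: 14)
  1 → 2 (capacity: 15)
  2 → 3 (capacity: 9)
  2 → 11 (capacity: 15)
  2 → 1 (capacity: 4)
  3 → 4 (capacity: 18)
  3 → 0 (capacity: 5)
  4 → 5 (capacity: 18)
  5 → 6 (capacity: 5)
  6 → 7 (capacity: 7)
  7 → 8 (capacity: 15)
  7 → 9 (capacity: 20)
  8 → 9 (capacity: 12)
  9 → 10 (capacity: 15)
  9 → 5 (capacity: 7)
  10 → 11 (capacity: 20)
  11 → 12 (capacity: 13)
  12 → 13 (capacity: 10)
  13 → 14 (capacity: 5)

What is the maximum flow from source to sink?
Maximum flow = 5

Max flow: 5

Flow assignment:
  0 → 1: 5/14
  1 → 2: 5/15
  2 → 11: 5/15
  11 → 12: 5/13
  12 → 13: 5/10
  13 → 14: 5/5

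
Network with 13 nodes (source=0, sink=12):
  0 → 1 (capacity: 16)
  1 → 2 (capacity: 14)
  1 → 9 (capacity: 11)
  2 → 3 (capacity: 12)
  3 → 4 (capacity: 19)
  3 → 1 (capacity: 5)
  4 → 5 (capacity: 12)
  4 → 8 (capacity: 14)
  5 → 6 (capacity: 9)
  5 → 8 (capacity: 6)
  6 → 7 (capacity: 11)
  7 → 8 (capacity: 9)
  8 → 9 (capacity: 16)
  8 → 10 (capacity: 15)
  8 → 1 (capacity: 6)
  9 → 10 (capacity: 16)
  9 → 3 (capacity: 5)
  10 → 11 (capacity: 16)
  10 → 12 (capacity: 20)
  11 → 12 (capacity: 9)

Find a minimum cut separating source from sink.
Min cut value = 16, edges: (0,1)

Min cut value: 16
Partition: S = [0], T = [1, 2, 3, 4, 5, 6, 7, 8, 9, 10, 11, 12]
Cut edges: (0,1)

By max-flow min-cut theorem, max flow = min cut = 16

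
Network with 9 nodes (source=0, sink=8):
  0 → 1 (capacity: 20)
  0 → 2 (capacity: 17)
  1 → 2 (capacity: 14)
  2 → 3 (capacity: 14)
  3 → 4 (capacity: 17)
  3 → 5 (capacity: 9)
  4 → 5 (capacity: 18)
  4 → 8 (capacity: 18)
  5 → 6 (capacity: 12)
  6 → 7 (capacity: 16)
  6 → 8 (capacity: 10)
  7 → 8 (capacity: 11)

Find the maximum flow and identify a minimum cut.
Max flow = 14, Min cut edges: (2,3)

Maximum flow: 14
Minimum cut: (2,3)
Partition: S = [0, 1, 2], T = [3, 4, 5, 6, 7, 8]

Max-flow min-cut theorem verified: both equal 14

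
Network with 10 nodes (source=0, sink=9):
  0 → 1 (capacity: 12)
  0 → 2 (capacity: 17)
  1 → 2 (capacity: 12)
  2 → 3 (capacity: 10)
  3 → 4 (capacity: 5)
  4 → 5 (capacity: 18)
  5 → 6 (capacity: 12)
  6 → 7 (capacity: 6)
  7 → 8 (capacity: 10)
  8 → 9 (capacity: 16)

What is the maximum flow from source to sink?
Maximum flow = 5

Max flow: 5

Flow assignment:
  0 → 1: 5/12
  1 → 2: 5/12
  2 → 3: 5/10
  3 → 4: 5/5
  4 → 5: 5/18
  5 → 6: 5/12
  6 → 7: 5/6
  7 → 8: 5/10
  8 → 9: 5/16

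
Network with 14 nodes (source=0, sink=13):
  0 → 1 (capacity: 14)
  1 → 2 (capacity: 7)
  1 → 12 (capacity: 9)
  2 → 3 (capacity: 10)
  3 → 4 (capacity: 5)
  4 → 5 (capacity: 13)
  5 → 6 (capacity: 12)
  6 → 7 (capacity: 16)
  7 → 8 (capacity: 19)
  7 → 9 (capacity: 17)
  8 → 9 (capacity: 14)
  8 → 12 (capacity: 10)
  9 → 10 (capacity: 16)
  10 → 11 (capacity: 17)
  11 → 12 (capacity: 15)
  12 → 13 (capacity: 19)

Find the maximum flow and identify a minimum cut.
Max flow = 14, Min cut edges: (1,12), (3,4)

Maximum flow: 14
Minimum cut: (1,12), (3,4)
Partition: S = [0, 1, 2, 3], T = [4, 5, 6, 7, 8, 9, 10, 11, 12, 13]

Max-flow min-cut theorem verified: both equal 14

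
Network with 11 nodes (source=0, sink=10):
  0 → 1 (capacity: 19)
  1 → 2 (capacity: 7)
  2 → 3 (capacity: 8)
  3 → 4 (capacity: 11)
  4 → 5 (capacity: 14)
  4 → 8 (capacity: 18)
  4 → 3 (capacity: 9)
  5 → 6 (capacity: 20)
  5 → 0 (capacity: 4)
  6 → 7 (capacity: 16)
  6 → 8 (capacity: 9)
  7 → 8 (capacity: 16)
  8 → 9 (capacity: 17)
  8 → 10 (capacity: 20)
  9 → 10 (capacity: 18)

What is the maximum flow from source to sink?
Maximum flow = 7

Max flow: 7

Flow assignment:
  0 → 1: 7/19
  1 → 2: 7/7
  2 → 3: 7/8
  3 → 4: 7/11
  4 → 8: 7/18
  8 → 10: 7/20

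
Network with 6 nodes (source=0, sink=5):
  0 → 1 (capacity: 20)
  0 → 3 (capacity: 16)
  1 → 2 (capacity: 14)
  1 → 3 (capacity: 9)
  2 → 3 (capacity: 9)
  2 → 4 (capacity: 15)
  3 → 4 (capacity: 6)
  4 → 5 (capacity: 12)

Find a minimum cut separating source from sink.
Min cut value = 12, edges: (4,5)

Min cut value: 12
Partition: S = [0, 1, 2, 3, 4], T = [5]
Cut edges: (4,5)

By max-flow min-cut theorem, max flow = min cut = 12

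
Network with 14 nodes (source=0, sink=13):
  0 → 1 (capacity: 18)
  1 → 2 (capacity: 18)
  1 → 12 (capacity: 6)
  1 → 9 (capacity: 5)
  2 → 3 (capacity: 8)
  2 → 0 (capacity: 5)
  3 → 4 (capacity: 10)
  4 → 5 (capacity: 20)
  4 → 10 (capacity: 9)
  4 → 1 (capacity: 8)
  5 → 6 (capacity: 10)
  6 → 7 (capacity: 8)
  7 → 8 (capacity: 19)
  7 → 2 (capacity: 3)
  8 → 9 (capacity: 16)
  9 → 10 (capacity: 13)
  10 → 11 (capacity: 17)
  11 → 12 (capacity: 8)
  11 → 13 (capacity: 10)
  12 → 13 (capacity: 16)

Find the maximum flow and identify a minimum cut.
Max flow = 18, Min cut edges: (0,1)

Maximum flow: 18
Minimum cut: (0,1)
Partition: S = [0], T = [1, 2, 3, 4, 5, 6, 7, 8, 9, 10, 11, 12, 13]

Max-flow min-cut theorem verified: both equal 18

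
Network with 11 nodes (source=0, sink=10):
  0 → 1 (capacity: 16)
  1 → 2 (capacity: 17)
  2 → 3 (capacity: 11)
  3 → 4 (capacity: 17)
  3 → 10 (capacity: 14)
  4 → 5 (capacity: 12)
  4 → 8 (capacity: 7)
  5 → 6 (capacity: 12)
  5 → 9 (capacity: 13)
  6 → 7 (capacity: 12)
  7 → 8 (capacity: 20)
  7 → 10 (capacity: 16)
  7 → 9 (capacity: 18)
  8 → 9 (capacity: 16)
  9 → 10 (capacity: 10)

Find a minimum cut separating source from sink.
Min cut value = 11, edges: (2,3)

Min cut value: 11
Partition: S = [0, 1, 2], T = [3, 4, 5, 6, 7, 8, 9, 10]
Cut edges: (2,3)

By max-flow min-cut theorem, max flow = min cut = 11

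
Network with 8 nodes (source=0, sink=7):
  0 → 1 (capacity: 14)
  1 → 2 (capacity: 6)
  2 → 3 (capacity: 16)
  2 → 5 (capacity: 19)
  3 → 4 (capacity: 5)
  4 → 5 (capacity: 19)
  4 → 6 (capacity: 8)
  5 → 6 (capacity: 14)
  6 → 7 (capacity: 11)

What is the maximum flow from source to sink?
Maximum flow = 6

Max flow: 6

Flow assignment:
  0 → 1: 6/14
  1 → 2: 6/6
  2 → 5: 6/19
  5 → 6: 6/14
  6 → 7: 6/11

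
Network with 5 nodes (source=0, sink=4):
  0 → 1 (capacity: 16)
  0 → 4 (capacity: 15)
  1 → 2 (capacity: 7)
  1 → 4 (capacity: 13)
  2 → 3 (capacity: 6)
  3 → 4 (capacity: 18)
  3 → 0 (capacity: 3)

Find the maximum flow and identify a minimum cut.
Max flow = 31, Min cut edges: (0,1), (0,4)

Maximum flow: 31
Minimum cut: (0,1), (0,4)
Partition: S = [0], T = [1, 2, 3, 4]

Max-flow min-cut theorem verified: both equal 31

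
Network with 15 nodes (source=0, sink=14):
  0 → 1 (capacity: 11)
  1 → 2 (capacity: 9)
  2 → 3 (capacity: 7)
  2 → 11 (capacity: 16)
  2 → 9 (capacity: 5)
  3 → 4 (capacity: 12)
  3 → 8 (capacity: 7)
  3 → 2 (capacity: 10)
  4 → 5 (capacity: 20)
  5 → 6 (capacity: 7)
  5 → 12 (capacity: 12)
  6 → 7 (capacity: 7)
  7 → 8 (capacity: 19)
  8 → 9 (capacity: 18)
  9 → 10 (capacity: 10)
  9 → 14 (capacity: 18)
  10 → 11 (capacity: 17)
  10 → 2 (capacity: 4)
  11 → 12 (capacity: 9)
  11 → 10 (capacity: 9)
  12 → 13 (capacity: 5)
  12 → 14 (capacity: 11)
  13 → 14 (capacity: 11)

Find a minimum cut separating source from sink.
Min cut value = 9, edges: (1,2)

Min cut value: 9
Partition: S = [0, 1], T = [2, 3, 4, 5, 6, 7, 8, 9, 10, 11, 12, 13, 14]
Cut edges: (1,2)

By max-flow min-cut theorem, max flow = min cut = 9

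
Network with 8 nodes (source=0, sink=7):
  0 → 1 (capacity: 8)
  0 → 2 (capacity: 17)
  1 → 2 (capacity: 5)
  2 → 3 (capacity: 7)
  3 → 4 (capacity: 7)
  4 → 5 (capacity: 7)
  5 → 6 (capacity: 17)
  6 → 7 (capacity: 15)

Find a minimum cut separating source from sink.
Min cut value = 7, edges: (4,5)

Min cut value: 7
Partition: S = [0, 1, 2, 3, 4], T = [5, 6, 7]
Cut edges: (4,5)

By max-flow min-cut theorem, max flow = min cut = 7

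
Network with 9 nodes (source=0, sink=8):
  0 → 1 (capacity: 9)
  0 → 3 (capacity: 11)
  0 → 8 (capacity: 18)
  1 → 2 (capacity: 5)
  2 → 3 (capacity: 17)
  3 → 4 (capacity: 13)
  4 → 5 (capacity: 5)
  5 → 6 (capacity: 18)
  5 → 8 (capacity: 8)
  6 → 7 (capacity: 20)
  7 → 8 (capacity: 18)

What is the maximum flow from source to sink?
Maximum flow = 23

Max flow: 23

Flow assignment:
  0 → 1: 5/9
  0 → 8: 18/18
  1 → 2: 5/5
  2 → 3: 5/17
  3 → 4: 5/13
  4 → 5: 5/5
  5 → 8: 5/8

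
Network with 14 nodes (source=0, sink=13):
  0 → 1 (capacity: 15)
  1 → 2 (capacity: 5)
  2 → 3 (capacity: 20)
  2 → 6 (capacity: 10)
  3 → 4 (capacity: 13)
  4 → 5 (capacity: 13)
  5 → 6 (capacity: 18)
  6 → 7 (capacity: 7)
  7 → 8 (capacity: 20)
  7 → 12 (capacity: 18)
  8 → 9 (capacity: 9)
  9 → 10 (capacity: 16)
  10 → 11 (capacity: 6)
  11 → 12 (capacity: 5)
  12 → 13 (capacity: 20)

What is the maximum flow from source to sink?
Maximum flow = 5

Max flow: 5

Flow assignment:
  0 → 1: 5/15
  1 → 2: 5/5
  2 → 6: 5/10
  6 → 7: 5/7
  7 → 12: 5/18
  12 → 13: 5/20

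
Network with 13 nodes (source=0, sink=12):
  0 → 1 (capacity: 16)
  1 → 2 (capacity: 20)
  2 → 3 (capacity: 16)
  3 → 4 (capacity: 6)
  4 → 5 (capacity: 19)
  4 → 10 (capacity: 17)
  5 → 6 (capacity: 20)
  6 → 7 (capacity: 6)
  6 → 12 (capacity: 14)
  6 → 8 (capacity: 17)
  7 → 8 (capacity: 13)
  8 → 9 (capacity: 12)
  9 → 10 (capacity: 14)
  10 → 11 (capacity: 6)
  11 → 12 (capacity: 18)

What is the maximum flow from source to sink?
Maximum flow = 6

Max flow: 6

Flow assignment:
  0 → 1: 6/16
  1 → 2: 6/20
  2 → 3: 6/16
  3 → 4: 6/6
  4 → 5: 6/19
  5 → 6: 6/20
  6 → 12: 6/14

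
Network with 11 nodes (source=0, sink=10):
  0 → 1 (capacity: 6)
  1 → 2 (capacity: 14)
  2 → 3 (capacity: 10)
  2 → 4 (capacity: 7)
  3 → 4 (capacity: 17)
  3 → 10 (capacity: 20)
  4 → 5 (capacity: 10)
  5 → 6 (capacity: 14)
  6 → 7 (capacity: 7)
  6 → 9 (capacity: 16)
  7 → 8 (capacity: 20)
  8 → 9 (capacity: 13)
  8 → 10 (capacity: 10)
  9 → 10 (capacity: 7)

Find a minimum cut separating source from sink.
Min cut value = 6, edges: (0,1)

Min cut value: 6
Partition: S = [0], T = [1, 2, 3, 4, 5, 6, 7, 8, 9, 10]
Cut edges: (0,1)

By max-flow min-cut theorem, max flow = min cut = 6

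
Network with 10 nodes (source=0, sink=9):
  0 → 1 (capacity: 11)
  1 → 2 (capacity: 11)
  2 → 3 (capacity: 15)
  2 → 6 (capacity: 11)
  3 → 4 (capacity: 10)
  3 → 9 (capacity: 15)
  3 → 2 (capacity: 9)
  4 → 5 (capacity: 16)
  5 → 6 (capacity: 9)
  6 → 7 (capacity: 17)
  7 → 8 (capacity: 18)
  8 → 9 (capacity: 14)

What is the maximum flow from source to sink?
Maximum flow = 11

Max flow: 11

Flow assignment:
  0 → 1: 11/11
  1 → 2: 11/11
  2 → 3: 11/15
  3 → 9: 11/15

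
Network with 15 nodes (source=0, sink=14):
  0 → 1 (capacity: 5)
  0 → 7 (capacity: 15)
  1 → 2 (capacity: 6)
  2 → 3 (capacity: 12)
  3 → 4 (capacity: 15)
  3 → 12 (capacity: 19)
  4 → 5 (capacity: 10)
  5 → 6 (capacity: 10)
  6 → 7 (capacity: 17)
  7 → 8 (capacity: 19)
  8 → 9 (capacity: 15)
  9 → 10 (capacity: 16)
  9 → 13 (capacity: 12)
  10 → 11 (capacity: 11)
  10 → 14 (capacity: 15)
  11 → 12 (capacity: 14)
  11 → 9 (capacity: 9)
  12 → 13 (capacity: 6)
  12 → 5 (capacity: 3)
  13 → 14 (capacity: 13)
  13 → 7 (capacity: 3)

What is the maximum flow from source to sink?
Maximum flow = 20

Max flow: 20

Flow assignment:
  0 → 1: 5/5
  0 → 7: 15/15
  1 → 2: 5/6
  2 → 3: 5/12
  3 → 12: 5/19
  7 → 8: 15/19
  8 → 9: 15/15
  9 → 10: 15/16
  10 → 14: 15/15
  12 → 13: 5/6
  13 → 14: 5/13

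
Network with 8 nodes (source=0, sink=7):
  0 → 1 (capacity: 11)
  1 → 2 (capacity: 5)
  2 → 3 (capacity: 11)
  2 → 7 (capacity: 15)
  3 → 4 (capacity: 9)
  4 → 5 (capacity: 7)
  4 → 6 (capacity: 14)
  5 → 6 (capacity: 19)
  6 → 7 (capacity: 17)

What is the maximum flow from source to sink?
Maximum flow = 5

Max flow: 5

Flow assignment:
  0 → 1: 5/11
  1 → 2: 5/5
  2 → 7: 5/15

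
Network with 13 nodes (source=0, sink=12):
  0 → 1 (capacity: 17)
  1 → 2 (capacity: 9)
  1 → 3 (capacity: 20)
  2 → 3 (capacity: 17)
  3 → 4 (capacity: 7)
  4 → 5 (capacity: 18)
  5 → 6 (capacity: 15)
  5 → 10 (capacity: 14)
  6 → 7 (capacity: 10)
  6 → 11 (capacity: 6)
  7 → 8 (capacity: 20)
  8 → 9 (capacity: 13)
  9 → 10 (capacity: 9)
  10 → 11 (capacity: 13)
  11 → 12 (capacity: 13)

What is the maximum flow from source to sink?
Maximum flow = 7

Max flow: 7

Flow assignment:
  0 → 1: 7/17
  1 → 2: 7/9
  2 → 3: 7/17
  3 → 4: 7/7
  4 → 5: 7/18
  5 → 6: 6/15
  5 → 10: 1/14
  6 → 11: 6/6
  10 → 11: 1/13
  11 → 12: 7/13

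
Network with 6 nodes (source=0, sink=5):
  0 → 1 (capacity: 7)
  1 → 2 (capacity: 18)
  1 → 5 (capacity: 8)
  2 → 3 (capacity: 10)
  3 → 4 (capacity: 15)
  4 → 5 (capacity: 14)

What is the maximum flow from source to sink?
Maximum flow = 7

Max flow: 7

Flow assignment:
  0 → 1: 7/7
  1 → 5: 7/8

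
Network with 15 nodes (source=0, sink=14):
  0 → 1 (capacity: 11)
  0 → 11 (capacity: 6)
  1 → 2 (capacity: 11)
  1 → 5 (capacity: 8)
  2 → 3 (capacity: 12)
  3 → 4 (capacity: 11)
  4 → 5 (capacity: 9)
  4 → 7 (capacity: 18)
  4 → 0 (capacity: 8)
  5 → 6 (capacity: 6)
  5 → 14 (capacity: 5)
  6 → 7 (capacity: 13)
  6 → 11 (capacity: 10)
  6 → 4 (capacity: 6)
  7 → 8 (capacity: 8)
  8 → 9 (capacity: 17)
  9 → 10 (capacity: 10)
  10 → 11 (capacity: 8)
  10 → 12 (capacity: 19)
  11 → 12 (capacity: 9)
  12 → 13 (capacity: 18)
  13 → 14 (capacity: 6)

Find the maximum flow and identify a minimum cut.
Max flow = 11, Min cut edges: (5,14), (13,14)

Maximum flow: 11
Minimum cut: (5,14), (13,14)
Partition: S = [0, 1, 2, 3, 4, 5, 6, 7, 8, 9, 10, 11, 12, 13], T = [14]

Max-flow min-cut theorem verified: both equal 11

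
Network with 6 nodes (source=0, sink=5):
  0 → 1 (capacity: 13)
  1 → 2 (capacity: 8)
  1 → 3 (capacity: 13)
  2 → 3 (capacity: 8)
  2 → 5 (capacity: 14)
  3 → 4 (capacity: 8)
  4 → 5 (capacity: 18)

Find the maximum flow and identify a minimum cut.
Max flow = 13, Min cut edges: (0,1)

Maximum flow: 13
Minimum cut: (0,1)
Partition: S = [0], T = [1, 2, 3, 4, 5]

Max-flow min-cut theorem verified: both equal 13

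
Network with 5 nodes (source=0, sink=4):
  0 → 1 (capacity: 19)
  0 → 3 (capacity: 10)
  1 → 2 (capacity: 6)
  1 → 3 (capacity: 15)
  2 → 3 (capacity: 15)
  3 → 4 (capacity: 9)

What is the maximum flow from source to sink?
Maximum flow = 9

Max flow: 9

Flow assignment:
  0 → 1: 9/19
  1 → 2: 4/6
  1 → 3: 5/15
  2 → 3: 4/15
  3 → 4: 9/9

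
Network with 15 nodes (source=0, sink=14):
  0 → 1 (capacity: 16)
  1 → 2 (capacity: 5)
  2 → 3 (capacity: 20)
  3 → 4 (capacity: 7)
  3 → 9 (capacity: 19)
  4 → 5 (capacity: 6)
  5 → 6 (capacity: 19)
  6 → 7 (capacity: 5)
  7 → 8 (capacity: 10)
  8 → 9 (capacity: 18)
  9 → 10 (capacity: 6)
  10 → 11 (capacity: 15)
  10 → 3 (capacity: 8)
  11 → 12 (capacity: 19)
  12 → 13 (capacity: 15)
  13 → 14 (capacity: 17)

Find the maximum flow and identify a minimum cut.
Max flow = 5, Min cut edges: (1,2)

Maximum flow: 5
Minimum cut: (1,2)
Partition: S = [0, 1], T = [2, 3, 4, 5, 6, 7, 8, 9, 10, 11, 12, 13, 14]

Max-flow min-cut theorem verified: both equal 5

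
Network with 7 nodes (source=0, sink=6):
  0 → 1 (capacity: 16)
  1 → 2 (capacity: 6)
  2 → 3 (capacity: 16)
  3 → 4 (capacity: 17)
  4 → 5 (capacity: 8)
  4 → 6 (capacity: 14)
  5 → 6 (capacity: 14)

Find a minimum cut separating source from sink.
Min cut value = 6, edges: (1,2)

Min cut value: 6
Partition: S = [0, 1], T = [2, 3, 4, 5, 6]
Cut edges: (1,2)

By max-flow min-cut theorem, max flow = min cut = 6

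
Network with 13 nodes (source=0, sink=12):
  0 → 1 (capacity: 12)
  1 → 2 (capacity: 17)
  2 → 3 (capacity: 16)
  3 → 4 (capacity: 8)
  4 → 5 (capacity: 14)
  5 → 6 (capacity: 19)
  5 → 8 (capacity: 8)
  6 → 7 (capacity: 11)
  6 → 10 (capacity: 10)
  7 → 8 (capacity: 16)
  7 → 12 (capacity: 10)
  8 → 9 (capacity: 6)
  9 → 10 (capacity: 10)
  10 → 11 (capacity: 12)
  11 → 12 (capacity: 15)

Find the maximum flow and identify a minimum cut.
Max flow = 8, Min cut edges: (3,4)

Maximum flow: 8
Minimum cut: (3,4)
Partition: S = [0, 1, 2, 3], T = [4, 5, 6, 7, 8, 9, 10, 11, 12]

Max-flow min-cut theorem verified: both equal 8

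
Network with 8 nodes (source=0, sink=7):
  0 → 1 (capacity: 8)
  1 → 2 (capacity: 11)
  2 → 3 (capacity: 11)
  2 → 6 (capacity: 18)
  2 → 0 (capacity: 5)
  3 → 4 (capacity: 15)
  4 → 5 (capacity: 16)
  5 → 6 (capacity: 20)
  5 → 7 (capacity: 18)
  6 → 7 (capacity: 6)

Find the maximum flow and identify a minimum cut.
Max flow = 8, Min cut edges: (0,1)

Maximum flow: 8
Minimum cut: (0,1)
Partition: S = [0], T = [1, 2, 3, 4, 5, 6, 7]

Max-flow min-cut theorem verified: both equal 8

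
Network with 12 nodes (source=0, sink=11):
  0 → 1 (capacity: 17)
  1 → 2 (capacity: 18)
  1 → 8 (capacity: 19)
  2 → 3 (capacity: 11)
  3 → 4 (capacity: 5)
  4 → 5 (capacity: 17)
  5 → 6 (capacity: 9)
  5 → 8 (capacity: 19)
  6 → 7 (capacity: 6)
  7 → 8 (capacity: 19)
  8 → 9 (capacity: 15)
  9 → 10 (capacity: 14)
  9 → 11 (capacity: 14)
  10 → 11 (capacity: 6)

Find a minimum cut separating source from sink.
Min cut value = 15, edges: (8,9)

Min cut value: 15
Partition: S = [0, 1, 2, 3, 4, 5, 6, 7, 8], T = [9, 10, 11]
Cut edges: (8,9)

By max-flow min-cut theorem, max flow = min cut = 15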